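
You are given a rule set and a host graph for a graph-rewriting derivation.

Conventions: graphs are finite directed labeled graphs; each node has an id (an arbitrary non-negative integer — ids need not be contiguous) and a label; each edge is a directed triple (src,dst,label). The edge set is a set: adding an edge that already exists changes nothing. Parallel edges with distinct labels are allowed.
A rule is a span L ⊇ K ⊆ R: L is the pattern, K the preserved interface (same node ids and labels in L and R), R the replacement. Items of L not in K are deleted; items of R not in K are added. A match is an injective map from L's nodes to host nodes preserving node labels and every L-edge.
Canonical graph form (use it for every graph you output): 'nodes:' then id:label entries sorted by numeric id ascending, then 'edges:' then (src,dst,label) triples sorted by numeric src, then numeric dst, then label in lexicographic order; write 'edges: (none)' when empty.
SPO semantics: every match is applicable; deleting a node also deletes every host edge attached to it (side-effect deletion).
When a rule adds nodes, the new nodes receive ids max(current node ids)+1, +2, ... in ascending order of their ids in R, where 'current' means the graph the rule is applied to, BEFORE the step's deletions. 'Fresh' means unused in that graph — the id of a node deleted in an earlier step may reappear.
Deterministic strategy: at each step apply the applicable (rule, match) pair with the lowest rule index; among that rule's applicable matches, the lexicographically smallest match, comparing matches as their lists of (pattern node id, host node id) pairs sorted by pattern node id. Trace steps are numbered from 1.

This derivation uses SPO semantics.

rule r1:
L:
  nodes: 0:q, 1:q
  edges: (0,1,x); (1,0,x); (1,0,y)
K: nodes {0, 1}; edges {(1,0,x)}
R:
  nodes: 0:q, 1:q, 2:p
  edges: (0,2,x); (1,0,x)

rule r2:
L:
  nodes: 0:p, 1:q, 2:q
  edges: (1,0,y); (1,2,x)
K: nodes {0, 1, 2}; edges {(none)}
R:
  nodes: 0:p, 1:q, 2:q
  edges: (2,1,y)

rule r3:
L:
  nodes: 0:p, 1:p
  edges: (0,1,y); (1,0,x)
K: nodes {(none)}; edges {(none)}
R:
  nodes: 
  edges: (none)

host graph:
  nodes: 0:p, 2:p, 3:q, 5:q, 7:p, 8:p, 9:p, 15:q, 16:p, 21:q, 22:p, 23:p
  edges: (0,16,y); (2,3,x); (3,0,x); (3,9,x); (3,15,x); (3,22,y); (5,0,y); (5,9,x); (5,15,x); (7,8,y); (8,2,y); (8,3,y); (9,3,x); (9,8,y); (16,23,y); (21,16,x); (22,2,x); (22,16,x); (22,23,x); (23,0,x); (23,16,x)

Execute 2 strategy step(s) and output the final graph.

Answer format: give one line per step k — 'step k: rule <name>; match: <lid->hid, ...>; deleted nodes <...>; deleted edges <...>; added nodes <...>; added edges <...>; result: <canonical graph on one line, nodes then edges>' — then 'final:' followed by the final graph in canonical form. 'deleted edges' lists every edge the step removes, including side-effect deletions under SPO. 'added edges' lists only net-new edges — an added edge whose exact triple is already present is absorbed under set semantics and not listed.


step 1: rule r2; match: 0->0, 1->5, 2->15; deleted nodes (none); deleted edges (5,0,y); (5,15,x); added nodes (none); added edges (15,5,y); result: nodes: 0:p, 2:p, 3:q, 5:q, 7:p, 8:p, 9:p, 15:q, 16:p, 21:q, 22:p, 23:p edges: (0,16,y); (2,3,x); (3,0,x); (3,9,x); (3,15,x); (3,22,y); (5,9,x); (7,8,y); (8,2,y); (8,3,y); (9,3,x); (9,8,y); (15,5,y); (16,23,y); (21,16,x); (22,2,x); (22,16,x); (22,23,x); (23,0,x); (23,16,x)
step 2: rule r2; match: 0->22, 1->3, 2->15; deleted nodes (none); deleted edges (3,15,x); (3,22,y); added nodes (none); added edges (15,3,y); result: nodes: 0:p, 2:p, 3:q, 5:q, 7:p, 8:p, 9:p, 15:q, 16:p, 21:q, 22:p, 23:p edges: (0,16,y); (2,3,x); (3,0,x); (3,9,x); (5,9,x); (7,8,y); (8,2,y); (8,3,y); (9,3,x); (9,8,y); (15,3,y); (15,5,y); (16,23,y); (21,16,x); (22,2,x); (22,16,x); (22,23,x); (23,0,x); (23,16,x)
final:
nodes: 0:p, 2:p, 3:q, 5:q, 7:p, 8:p, 9:p, 15:q, 16:p, 21:q, 22:p, 23:p
edges: (0,16,y); (2,3,x); (3,0,x); (3,9,x); (5,9,x); (7,8,y); (8,2,y); (8,3,y); (9,3,x); (9,8,y); (15,3,y); (15,5,y); (16,23,y); (21,16,x); (22,2,x); (22,16,x); (22,23,x); (23,0,x); (23,16,x)


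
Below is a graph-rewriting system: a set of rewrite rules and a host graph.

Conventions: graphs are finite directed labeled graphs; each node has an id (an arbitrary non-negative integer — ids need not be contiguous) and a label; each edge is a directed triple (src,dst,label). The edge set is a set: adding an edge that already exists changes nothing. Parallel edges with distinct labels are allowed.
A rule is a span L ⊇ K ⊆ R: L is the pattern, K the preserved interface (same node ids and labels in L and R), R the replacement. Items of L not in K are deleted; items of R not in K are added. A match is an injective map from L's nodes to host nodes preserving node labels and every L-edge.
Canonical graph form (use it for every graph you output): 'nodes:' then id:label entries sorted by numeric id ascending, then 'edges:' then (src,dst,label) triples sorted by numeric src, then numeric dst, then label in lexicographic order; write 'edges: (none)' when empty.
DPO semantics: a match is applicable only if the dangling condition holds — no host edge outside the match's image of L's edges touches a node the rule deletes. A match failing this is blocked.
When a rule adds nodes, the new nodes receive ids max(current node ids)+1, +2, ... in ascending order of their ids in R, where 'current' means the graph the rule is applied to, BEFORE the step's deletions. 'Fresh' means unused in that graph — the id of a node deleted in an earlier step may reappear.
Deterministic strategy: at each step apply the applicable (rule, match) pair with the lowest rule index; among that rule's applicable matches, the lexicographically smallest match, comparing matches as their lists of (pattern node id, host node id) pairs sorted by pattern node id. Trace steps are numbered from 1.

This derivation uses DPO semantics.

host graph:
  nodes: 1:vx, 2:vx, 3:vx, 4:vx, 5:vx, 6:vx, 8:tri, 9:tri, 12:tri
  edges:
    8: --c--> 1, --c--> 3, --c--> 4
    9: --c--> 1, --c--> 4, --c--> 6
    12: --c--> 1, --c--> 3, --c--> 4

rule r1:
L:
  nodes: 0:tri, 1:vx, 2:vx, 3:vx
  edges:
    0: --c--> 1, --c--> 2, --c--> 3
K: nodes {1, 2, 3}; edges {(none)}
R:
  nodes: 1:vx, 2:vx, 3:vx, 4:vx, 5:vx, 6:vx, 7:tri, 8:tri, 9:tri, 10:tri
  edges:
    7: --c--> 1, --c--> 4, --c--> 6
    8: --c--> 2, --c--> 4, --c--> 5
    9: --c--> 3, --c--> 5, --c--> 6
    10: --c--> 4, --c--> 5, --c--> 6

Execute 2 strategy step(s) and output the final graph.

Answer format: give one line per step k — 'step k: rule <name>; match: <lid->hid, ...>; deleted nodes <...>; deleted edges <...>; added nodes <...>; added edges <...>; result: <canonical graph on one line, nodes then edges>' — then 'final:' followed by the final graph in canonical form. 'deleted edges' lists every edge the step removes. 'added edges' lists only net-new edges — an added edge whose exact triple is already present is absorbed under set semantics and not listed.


step 1: rule r1; match: 0->8, 1->1, 2->3, 3->4; deleted nodes 8; deleted edges (8,1,c); (8,3,c); (8,4,c); added nodes 13, 14, 15, 16, 17, 18, 19; added edges (16,1,c); (16,13,c); (16,15,c); (17,3,c); (17,13,c); (17,14,c); (18,4,c); (18,14,c); (18,15,c); (19,13,c); (19,14,c); (19,15,c); result: nodes: 1:vx, 2:vx, 3:vx, 4:vx, 5:vx, 6:vx, 9:tri, 12:tri, 13:vx, 14:vx, 15:vx, 16:tri, 17:tri, 18:tri, 19:tri edges: (9,1,c); (9,4,c); (9,6,c); (12,1,c); (12,3,c); (12,4,c); (16,1,c); (16,13,c); (16,15,c); (17,3,c); (17,13,c); (17,14,c); (18,4,c); (18,14,c); (18,15,c); (19,13,c); (19,14,c); (19,15,c)
step 2: rule r1; match: 0->9, 1->1, 2->4, 3->6; deleted nodes 9; deleted edges (9,1,c); (9,4,c); (9,6,c); added nodes 20, 21, 22, 23, 24, 25, 26; added edges (23,1,c); (23,20,c); (23,22,c); (24,4,c); (24,20,c); (24,21,c); (25,6,c); (25,21,c); (25,22,c); (26,20,c); (26,21,c); (26,22,c); result: nodes: 1:vx, 2:vx, 3:vx, 4:vx, 5:vx, 6:vx, 12:tri, 13:vx, 14:vx, 15:vx, 16:tri, 17:tri, 18:tri, 19:tri, 20:vx, 21:vx, 22:vx, 23:tri, 24:tri, 25:tri, 26:tri edges: (12,1,c); (12,3,c); (12,4,c); (16,1,c); (16,13,c); (16,15,c); (17,3,c); (17,13,c); (17,14,c); (18,4,c); (18,14,c); (18,15,c); (19,13,c); (19,14,c); (19,15,c); (23,1,c); (23,20,c); (23,22,c); (24,4,c); (24,20,c); (24,21,c); (25,6,c); (25,21,c); (25,22,c); (26,20,c); (26,21,c); (26,22,c)
final:
nodes: 1:vx, 2:vx, 3:vx, 4:vx, 5:vx, 6:vx, 12:tri, 13:vx, 14:vx, 15:vx, 16:tri, 17:tri, 18:tri, 19:tri, 20:vx, 21:vx, 22:vx, 23:tri, 24:tri, 25:tri, 26:tri
edges: (12,1,c); (12,3,c); (12,4,c); (16,1,c); (16,13,c); (16,15,c); (17,3,c); (17,13,c); (17,14,c); (18,4,c); (18,14,c); (18,15,c); (19,13,c); (19,14,c); (19,15,c); (23,1,c); (23,20,c); (23,22,c); (24,4,c); (24,20,c); (24,21,c); (25,6,c); (25,21,c); (25,22,c); (26,20,c); (26,21,c); (26,22,c)


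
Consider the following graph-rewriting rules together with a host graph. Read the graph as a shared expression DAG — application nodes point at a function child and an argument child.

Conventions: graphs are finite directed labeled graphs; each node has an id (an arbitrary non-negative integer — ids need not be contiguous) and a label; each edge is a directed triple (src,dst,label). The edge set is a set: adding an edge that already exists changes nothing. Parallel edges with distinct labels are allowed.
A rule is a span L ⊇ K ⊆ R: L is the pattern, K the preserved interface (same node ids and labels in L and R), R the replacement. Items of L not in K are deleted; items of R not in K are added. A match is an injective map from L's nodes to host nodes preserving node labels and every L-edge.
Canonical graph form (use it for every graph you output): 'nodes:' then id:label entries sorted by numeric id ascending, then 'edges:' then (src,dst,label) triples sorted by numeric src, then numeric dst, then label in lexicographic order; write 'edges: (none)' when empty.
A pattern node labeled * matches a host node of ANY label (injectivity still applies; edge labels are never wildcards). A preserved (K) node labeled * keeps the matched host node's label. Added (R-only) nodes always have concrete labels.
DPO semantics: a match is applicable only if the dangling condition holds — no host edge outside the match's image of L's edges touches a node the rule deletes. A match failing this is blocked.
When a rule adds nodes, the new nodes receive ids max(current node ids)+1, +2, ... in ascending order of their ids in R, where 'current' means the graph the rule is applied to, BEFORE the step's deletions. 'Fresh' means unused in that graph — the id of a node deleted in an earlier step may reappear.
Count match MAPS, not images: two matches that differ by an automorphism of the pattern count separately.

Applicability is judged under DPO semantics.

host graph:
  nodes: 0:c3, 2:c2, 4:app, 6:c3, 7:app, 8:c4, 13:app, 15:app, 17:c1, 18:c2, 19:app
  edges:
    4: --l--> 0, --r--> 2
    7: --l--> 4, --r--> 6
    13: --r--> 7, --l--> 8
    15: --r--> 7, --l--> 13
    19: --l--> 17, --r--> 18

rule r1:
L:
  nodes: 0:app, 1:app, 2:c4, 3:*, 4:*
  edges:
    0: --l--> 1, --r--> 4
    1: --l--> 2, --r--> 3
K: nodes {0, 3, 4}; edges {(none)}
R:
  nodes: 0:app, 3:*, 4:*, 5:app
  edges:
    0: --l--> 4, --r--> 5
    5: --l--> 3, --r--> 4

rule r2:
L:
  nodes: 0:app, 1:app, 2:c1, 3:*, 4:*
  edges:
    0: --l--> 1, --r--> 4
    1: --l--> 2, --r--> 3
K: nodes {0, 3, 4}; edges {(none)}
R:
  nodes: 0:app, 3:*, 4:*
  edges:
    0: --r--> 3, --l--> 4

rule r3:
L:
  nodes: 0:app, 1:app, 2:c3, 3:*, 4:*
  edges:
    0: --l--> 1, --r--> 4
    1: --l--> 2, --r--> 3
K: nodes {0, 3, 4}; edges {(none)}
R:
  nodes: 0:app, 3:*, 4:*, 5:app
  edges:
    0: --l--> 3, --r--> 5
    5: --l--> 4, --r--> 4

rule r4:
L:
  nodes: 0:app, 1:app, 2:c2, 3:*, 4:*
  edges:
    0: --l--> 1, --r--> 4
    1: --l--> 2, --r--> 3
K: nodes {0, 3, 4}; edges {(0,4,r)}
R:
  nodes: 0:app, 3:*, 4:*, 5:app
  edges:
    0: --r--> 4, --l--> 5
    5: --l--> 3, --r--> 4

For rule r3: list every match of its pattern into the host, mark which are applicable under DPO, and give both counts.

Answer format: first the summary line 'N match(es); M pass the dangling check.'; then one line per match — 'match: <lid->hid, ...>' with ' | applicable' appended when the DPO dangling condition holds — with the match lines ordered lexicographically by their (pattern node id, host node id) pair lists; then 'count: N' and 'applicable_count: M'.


1 match(es); 1 pass the dangling check.
match: 0->7, 1->4, 2->0, 3->2, 4->6 | applicable
count: 1
applicable_count: 1


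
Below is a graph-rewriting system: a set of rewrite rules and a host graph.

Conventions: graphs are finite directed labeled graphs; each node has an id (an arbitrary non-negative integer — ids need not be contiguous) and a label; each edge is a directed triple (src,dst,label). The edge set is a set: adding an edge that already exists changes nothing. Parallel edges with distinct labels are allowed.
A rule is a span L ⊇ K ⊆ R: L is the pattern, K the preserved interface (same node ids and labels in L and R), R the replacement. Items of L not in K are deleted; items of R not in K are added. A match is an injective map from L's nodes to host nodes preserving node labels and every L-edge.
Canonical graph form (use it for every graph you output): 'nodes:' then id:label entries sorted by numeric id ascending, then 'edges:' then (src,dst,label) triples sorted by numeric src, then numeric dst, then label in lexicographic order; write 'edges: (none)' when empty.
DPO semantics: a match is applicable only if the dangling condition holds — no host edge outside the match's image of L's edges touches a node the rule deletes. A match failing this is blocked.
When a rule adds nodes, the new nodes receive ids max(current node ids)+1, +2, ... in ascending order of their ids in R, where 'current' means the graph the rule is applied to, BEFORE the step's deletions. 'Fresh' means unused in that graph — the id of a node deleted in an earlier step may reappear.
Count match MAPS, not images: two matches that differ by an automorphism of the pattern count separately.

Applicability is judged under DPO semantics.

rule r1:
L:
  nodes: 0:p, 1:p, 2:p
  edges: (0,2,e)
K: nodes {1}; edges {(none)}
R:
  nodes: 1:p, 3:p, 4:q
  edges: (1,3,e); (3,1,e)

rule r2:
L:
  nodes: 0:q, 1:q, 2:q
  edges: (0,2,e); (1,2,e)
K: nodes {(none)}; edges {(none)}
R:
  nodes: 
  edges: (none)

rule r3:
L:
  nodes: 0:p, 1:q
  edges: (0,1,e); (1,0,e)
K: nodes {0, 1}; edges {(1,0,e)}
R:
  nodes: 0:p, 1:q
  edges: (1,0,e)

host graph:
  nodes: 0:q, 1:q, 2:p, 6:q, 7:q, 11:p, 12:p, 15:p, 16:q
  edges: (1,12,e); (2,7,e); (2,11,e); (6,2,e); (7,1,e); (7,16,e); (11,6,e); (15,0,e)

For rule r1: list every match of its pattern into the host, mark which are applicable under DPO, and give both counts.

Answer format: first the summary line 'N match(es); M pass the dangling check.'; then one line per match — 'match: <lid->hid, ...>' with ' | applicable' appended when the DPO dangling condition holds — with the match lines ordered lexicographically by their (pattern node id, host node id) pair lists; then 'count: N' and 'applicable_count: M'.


2 match(es); 0 pass the dangling check.
match: 0->2, 1->12, 2->11
match: 0->2, 1->15, 2->11
count: 2
applicable_count: 0


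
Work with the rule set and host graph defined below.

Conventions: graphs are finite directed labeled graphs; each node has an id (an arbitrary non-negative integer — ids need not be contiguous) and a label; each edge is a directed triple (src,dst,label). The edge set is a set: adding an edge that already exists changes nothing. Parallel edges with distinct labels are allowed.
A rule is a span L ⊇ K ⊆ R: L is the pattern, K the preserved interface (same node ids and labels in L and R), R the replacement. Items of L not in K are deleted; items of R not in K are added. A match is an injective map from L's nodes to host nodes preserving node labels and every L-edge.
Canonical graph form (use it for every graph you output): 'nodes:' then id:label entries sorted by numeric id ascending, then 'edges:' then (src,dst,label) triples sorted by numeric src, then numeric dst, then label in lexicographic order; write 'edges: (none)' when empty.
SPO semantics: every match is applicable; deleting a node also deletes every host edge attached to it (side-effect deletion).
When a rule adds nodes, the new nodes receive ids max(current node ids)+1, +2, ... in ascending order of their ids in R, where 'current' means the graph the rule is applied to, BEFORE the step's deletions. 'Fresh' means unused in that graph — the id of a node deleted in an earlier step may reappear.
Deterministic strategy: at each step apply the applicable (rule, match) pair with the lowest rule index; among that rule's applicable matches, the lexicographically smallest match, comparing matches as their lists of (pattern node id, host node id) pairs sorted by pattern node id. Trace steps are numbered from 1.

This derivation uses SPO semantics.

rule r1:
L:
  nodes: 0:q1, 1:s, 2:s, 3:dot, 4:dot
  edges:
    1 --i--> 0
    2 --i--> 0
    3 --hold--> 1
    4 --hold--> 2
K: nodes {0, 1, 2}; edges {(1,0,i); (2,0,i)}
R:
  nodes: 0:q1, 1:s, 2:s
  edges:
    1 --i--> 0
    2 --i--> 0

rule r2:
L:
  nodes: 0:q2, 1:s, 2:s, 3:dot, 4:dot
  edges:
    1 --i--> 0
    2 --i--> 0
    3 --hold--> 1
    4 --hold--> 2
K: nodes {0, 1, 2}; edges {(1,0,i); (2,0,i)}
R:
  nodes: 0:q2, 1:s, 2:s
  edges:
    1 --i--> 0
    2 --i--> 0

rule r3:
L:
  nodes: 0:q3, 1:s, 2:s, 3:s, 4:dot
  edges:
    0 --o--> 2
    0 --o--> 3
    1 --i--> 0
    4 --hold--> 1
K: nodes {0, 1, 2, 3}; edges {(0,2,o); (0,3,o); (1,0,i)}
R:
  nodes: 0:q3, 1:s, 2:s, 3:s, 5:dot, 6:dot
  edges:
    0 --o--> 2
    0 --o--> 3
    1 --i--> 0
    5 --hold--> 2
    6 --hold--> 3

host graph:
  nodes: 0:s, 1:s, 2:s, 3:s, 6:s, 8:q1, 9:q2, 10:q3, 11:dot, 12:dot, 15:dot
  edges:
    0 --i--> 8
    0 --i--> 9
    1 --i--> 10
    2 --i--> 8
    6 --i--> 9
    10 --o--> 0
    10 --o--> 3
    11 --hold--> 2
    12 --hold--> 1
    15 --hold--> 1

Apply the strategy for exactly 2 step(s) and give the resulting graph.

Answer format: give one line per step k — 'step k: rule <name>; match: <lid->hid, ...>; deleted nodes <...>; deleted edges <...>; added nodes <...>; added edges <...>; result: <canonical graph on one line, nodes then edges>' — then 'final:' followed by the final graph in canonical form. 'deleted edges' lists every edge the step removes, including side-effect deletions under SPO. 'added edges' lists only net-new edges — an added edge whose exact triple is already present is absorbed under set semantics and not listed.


step 1: rule r3; match: 0->10, 1->1, 2->0, 3->3, 4->12; deleted nodes 12; deleted edges (12,1,hold); added nodes 16, 17; added edges (16,0,hold); (17,3,hold); result: nodes: 0:s, 1:s, 2:s, 3:s, 6:s, 8:q1, 9:q2, 10:q3, 11:dot, 15:dot, 16:dot, 17:dot edges: (0,8,i); (0,9,i); (1,10,i); (2,8,i); (6,9,i); (10,0,o); (10,3,o); (11,2,hold); (15,1,hold); (16,0,hold); (17,3,hold)
step 2: rule r1; match: 0->8, 1->0, 2->2, 3->16, 4->11; deleted nodes 11, 16; deleted edges (11,2,hold); (16,0,hold); added nodes (none); added edges (none); result: nodes: 0:s, 1:s, 2:s, 3:s, 6:s, 8:q1, 9:q2, 10:q3, 15:dot, 17:dot edges: (0,8,i); (0,9,i); (1,10,i); (2,8,i); (6,9,i); (10,0,o); (10,3,o); (15,1,hold); (17,3,hold)
final:
nodes: 0:s, 1:s, 2:s, 3:s, 6:s, 8:q1, 9:q2, 10:q3, 15:dot, 17:dot
edges: (0,8,i); (0,9,i); (1,10,i); (2,8,i); (6,9,i); (10,0,o); (10,3,o); (15,1,hold); (17,3,hold)


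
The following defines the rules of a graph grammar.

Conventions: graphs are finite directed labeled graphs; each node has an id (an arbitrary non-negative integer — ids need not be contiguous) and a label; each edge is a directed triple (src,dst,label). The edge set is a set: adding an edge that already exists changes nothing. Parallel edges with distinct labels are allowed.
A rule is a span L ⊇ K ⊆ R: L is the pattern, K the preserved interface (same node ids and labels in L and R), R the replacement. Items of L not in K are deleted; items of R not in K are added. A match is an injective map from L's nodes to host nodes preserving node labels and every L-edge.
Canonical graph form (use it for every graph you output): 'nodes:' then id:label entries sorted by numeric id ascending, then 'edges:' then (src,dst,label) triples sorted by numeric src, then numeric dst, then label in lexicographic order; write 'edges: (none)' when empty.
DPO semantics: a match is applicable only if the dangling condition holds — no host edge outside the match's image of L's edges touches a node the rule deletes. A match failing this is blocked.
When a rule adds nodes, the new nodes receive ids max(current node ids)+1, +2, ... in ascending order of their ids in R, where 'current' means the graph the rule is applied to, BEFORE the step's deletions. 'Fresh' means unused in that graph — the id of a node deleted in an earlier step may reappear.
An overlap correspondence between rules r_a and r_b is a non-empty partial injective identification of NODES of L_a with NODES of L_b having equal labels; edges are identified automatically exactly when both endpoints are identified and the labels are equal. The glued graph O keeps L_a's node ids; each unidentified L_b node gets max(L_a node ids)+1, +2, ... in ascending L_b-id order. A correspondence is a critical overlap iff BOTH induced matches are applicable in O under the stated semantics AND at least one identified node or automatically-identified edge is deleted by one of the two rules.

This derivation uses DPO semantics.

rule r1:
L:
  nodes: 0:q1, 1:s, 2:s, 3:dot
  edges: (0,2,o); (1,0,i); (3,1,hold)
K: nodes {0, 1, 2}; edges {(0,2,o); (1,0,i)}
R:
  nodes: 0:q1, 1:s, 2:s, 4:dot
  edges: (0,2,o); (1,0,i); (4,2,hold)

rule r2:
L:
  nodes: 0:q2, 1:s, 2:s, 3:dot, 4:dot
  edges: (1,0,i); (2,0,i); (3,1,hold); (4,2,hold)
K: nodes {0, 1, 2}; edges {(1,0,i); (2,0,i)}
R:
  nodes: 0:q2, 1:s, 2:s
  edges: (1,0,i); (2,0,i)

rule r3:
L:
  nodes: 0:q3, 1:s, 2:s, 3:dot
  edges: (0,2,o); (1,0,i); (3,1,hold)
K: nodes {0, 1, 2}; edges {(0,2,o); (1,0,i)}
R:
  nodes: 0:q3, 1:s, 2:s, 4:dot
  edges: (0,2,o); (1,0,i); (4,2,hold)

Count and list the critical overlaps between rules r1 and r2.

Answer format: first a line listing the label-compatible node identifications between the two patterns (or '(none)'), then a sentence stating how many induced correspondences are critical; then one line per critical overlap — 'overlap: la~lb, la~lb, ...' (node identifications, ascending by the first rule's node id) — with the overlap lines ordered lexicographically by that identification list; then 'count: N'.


label-compatible node identifications between L(r1) and L(r2): 1~1, 1~2, 2~1, 2~2, 3~3, 3~4
4 of the induced correspondences are critical overlaps of r1 and r2.
overlap: 1~1, 2~2, 3~3
overlap: 1~1, 3~3
overlap: 1~2, 2~1, 3~4
overlap: 1~2, 3~4
count: 4


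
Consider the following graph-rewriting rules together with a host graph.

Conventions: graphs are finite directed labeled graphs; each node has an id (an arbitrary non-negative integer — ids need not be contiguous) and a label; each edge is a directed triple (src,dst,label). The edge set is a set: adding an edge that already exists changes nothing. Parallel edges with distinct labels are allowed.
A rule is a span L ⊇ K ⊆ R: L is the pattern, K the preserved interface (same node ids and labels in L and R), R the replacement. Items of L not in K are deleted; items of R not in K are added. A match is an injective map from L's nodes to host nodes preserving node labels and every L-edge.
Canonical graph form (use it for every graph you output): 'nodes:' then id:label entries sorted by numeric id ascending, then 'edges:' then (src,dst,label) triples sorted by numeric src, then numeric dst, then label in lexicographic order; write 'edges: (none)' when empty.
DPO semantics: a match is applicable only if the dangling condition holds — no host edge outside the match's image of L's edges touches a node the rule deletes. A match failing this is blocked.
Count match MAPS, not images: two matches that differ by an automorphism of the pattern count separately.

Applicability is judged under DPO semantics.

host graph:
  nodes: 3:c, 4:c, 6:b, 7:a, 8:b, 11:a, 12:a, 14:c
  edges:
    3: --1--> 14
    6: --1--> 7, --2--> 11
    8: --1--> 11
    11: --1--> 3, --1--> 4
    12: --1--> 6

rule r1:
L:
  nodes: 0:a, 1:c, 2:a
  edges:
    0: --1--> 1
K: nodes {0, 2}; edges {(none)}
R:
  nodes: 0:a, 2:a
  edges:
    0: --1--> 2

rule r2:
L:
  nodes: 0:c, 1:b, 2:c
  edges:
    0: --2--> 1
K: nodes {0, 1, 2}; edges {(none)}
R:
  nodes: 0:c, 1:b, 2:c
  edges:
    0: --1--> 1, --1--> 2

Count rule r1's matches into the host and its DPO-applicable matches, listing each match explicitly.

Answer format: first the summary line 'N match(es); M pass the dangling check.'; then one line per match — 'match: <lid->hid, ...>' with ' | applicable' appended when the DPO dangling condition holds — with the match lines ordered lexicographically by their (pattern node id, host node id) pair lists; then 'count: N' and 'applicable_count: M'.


4 match(es); 2 pass the dangling check.
match: 0->11, 1->3, 2->7
match: 0->11, 1->3, 2->12
match: 0->11, 1->4, 2->7 | applicable
match: 0->11, 1->4, 2->12 | applicable
count: 4
applicable_count: 2


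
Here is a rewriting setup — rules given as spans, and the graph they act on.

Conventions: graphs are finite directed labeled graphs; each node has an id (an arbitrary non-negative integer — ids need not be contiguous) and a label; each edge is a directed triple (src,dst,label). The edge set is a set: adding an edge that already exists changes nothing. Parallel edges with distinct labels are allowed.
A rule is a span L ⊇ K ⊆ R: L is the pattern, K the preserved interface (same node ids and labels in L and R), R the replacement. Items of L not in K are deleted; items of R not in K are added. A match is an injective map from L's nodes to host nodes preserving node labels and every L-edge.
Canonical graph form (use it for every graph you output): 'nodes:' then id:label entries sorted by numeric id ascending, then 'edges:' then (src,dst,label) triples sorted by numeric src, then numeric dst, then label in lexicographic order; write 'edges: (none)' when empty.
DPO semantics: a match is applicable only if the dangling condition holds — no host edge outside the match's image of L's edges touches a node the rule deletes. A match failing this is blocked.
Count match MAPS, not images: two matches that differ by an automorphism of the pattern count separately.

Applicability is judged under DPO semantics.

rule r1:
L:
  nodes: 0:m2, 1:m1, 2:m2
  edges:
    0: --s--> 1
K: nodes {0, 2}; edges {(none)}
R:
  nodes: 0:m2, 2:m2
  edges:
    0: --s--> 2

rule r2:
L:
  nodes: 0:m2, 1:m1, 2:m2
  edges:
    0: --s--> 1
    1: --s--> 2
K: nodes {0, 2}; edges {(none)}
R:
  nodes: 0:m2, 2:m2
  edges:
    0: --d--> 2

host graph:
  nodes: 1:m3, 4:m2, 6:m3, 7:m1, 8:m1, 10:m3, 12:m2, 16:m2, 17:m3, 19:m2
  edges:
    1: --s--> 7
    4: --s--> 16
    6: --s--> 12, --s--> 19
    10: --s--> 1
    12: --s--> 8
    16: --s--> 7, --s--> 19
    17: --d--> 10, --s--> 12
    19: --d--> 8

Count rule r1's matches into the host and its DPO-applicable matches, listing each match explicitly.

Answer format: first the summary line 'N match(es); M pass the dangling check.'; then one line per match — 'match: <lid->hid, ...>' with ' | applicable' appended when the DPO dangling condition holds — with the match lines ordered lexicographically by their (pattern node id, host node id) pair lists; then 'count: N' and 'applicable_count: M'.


6 match(es); 0 pass the dangling check.
match: 0->12, 1->8, 2->4
match: 0->12, 1->8, 2->16
match: 0->12, 1->8, 2->19
match: 0->16, 1->7, 2->4
match: 0->16, 1->7, 2->12
match: 0->16, 1->7, 2->19
count: 6
applicable_count: 0


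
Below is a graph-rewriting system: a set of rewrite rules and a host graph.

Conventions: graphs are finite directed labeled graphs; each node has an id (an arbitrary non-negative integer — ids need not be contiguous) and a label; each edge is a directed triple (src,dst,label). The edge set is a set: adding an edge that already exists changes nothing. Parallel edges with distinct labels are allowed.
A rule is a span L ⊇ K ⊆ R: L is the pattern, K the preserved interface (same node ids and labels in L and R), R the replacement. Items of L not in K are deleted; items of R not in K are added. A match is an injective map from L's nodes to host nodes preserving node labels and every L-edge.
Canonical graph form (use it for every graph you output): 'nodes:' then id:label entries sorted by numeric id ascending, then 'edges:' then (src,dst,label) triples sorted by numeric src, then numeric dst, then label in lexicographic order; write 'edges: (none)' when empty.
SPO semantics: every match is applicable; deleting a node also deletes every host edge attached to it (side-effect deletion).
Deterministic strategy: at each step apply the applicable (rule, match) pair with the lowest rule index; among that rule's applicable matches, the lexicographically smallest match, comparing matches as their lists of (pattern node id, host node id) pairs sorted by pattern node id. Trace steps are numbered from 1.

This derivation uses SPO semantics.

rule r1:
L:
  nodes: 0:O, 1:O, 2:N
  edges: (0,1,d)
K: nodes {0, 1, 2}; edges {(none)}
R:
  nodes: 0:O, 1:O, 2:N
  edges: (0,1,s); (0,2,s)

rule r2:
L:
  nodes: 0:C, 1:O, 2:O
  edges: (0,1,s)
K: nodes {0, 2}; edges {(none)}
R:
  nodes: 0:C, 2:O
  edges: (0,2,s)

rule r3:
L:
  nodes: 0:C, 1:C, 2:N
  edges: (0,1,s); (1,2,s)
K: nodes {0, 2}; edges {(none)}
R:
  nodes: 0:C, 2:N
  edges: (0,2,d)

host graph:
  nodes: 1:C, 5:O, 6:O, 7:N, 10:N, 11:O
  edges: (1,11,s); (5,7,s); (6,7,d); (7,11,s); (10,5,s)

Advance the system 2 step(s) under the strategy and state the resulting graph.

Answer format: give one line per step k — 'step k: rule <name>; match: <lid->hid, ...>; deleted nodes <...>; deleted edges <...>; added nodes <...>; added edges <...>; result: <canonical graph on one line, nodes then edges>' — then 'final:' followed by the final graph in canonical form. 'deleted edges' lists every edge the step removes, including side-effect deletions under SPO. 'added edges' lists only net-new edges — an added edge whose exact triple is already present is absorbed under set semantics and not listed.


step 1: rule r2; match: 0->1, 1->11, 2->5; deleted nodes 11; deleted edges (1,11,s); (7,11,s); added nodes (none); added edges (1,5,s); result: nodes: 1:C, 5:O, 6:O, 7:N, 10:N edges: (1,5,s); (5,7,s); (6,7,d); (10,5,s)
step 2: rule r2; match: 0->1, 1->5, 2->6; deleted nodes 5; deleted edges (1,5,s); (5,7,s); (10,5,s); added nodes (none); added edges (1,6,s); result: nodes: 1:C, 6:O, 7:N, 10:N edges: (1,6,s); (6,7,d)
final:
nodes: 1:C, 6:O, 7:N, 10:N
edges: (1,6,s); (6,7,d)


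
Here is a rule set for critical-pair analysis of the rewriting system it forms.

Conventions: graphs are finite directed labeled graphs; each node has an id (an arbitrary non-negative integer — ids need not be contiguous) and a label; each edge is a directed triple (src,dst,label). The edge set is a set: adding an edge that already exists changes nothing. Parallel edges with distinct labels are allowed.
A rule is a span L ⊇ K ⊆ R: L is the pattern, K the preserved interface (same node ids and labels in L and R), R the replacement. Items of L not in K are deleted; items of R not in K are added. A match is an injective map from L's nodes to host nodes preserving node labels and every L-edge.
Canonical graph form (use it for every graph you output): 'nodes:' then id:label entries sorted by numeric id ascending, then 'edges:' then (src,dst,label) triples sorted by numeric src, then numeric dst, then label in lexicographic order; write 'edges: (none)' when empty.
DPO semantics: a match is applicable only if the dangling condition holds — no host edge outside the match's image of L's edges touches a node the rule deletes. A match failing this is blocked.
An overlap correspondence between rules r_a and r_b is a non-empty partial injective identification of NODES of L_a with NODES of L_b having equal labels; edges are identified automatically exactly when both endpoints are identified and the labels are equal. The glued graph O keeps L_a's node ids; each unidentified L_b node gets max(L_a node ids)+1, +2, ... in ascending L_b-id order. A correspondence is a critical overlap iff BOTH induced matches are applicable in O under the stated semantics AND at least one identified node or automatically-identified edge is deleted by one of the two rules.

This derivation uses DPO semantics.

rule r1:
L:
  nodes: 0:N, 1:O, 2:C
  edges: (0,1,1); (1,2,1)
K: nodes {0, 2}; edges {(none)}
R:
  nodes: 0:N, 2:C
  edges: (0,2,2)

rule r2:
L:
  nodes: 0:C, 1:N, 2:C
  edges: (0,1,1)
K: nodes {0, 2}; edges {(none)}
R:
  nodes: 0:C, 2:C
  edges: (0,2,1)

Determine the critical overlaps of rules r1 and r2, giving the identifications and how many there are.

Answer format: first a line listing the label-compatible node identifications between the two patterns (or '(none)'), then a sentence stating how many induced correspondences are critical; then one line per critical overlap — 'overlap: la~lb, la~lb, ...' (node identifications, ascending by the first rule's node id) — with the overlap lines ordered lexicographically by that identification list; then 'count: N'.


label-compatible node identifications between L(r1) and L(r2): 0~1, 2~0, 2~2
0 of the induced correspondences are critical overlaps of r1 and r2.
count: 0


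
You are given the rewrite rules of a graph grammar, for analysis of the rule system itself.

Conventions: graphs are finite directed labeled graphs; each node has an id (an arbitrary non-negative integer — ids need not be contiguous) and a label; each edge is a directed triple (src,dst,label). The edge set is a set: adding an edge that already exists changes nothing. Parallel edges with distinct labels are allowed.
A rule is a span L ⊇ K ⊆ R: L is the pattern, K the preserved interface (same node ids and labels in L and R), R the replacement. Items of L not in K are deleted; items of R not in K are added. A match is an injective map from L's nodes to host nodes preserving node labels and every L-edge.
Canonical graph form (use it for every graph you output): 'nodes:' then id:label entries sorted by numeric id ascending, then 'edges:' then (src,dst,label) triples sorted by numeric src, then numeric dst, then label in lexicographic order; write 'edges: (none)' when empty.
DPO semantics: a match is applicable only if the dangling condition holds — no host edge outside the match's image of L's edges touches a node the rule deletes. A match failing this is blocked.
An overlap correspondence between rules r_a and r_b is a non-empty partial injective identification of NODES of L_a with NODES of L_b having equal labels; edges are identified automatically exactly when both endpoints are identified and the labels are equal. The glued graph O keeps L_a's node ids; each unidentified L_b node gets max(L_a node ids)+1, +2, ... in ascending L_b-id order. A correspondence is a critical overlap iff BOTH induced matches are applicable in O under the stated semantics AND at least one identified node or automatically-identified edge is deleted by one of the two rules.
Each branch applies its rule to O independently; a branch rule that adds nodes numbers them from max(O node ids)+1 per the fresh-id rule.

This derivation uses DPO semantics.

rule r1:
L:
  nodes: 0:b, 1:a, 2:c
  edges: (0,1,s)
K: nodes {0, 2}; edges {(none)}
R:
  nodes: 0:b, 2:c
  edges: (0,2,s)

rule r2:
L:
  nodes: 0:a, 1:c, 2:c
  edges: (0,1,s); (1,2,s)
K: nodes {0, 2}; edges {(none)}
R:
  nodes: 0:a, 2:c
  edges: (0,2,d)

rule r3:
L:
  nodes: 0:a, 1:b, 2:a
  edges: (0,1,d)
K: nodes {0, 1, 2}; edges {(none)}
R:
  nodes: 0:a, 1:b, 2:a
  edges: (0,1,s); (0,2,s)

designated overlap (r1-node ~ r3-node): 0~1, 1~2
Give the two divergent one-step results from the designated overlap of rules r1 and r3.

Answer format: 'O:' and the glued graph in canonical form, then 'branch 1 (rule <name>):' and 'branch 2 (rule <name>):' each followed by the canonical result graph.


O:
nodes: 0:b, 1:a, 2:c, 3:a
edges: (0,1,s); (3,0,d)
branch 1 (rule r1):
nodes: 0:b, 2:c, 3:a
edges: (0,2,s); (3,0,d)
branch 2 (rule r3):
nodes: 0:b, 1:a, 2:c, 3:a
edges: (0,1,s); (3,0,s); (3,1,s)


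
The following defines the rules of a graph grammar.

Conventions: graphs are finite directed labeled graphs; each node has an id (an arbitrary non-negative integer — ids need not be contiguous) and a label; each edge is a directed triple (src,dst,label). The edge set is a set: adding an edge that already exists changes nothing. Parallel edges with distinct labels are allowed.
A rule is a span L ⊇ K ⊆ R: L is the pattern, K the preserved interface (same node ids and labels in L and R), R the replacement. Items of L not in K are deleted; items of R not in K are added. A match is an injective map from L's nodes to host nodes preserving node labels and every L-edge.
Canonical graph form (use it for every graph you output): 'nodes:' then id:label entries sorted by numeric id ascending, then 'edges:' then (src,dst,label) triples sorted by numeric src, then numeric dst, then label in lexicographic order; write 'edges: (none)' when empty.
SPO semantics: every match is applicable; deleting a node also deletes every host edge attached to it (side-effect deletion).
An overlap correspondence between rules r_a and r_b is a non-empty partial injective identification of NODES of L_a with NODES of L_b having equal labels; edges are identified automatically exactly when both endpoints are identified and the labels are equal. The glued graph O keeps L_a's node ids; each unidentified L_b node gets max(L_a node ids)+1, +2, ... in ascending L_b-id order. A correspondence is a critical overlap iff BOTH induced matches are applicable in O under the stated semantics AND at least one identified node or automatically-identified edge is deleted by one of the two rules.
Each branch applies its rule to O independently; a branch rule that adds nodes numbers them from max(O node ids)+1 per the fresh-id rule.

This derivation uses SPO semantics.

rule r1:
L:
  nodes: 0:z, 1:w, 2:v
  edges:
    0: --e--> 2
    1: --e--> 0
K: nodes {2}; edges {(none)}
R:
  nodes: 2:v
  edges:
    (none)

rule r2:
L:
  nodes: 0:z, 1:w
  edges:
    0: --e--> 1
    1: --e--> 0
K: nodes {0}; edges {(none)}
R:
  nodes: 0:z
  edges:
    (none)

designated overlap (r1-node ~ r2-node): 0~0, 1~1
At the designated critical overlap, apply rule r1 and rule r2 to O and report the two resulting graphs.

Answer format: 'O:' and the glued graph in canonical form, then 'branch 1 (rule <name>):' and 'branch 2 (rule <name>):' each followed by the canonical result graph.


O:
nodes: 0:z, 1:w, 2:v
edges: (0,1,e); (0,2,e); (1,0,e)
branch 1 (rule r1):
nodes: 2:v
edges: (none)
branch 2 (rule r2):
nodes: 0:z, 2:v
edges: (0,2,e)


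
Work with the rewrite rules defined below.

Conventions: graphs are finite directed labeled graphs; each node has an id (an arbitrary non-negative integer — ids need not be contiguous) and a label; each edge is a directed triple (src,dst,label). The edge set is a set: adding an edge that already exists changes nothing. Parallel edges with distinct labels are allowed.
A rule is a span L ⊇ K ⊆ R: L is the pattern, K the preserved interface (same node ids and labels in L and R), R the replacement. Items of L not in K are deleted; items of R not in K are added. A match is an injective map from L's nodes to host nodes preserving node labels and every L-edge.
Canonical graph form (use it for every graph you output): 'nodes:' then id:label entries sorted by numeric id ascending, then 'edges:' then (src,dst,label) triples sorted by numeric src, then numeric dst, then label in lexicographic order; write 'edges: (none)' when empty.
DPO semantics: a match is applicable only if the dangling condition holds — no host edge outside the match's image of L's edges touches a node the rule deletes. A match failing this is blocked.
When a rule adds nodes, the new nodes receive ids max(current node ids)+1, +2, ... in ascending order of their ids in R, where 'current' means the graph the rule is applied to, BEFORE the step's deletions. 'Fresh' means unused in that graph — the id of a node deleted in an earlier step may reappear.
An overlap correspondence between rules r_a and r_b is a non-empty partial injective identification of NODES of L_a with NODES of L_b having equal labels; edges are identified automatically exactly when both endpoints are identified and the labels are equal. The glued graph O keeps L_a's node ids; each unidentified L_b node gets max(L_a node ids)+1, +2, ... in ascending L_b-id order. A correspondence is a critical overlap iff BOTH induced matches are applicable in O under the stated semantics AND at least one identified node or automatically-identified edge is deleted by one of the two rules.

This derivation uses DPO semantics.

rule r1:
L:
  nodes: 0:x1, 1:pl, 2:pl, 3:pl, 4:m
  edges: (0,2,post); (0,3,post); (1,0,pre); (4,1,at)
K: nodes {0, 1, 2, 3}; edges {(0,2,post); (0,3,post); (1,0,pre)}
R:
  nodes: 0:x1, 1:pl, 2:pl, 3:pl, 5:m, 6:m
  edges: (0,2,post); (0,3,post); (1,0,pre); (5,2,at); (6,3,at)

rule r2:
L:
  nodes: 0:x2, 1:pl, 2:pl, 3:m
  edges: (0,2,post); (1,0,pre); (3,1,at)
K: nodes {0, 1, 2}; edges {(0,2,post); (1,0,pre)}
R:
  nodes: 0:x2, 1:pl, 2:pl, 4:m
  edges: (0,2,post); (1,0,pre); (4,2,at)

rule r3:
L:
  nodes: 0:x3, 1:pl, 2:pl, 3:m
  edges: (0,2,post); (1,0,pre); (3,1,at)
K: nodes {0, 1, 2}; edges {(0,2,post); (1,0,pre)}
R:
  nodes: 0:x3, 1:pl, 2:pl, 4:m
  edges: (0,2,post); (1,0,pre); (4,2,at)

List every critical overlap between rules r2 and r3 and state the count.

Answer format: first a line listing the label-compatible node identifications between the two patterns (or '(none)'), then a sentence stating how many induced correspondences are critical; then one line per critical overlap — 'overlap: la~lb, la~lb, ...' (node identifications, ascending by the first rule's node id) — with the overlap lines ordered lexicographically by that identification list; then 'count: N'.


label-compatible node identifications between L(r2) and L(r3): 1~1, 1~2, 2~1, 2~2, 3~3
2 of the induced correspondences are critical overlaps of r2 and r3.
overlap: 1~1, 2~2, 3~3
overlap: 1~1, 3~3
count: 2
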